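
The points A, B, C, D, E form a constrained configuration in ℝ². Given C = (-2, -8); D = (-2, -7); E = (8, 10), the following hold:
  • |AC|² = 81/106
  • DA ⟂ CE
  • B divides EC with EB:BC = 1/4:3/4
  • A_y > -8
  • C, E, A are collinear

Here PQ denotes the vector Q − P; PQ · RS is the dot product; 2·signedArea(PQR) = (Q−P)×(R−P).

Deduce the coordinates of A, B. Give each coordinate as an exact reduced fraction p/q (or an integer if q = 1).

1. A_x = -167/106  [C, E, A are collinear ∩ DA ⟂ CE]
2. A_y = -767/106  [C, E, A are collinear ∩ DA ⟂ CE]
   → A = (-167/106, -767/106)
3. B_x = 11/2  [B divides EC with EB:BC = 1/4:3/4]
4. B_y = 11/2  [B divides EC with EB:BC = 1/4:3/4]
   → B = (11/2, 11/2)

A = (-167/106, -767/106)
B = (11/2, 11/2)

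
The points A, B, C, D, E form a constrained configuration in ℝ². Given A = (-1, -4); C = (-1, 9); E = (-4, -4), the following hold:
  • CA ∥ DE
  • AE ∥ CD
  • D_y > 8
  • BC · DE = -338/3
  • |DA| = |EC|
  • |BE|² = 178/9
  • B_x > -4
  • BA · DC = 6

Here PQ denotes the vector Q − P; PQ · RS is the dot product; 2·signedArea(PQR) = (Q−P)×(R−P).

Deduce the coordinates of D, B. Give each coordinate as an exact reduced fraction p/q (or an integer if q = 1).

B = (-3, 1/3)
D = (-4, 9)

1. D_x = -4  [CA ∥ DE ∩ AE ∥ CD]
2. D_y = 9  [CA ∥ DE ∩ AE ∥ CD]
   → D = (-4, 9)
3. B_x = -3  [BC · DE = -338/3 ∩ BA · DC = 6]
4. B_y = 1/3  [BC · DE = -338/3 ∩ BA · DC = 6]
   → B = (-3, 1/3)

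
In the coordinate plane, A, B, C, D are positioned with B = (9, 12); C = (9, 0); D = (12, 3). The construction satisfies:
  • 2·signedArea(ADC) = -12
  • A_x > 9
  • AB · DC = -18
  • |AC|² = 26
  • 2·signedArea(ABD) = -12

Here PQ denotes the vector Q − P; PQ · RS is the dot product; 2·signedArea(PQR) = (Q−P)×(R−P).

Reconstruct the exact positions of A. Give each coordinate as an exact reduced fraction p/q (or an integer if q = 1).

1. A_x = 10  [2·signedArea(ADC) = -12 ∩ AB · DC = -18]
2. A_y = 5  [2·signedArea(ADC) = -12 ∩ AB · DC = -18]
   → A = (10, 5)

A = (10, 5)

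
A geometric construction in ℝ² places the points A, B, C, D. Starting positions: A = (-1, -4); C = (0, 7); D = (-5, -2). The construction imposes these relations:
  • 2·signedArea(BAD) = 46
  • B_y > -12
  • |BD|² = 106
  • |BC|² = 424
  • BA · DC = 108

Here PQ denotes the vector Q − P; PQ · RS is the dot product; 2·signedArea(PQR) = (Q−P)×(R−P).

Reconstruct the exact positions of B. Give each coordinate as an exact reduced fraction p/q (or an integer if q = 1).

1. B_x = -10  [2·signedArea(BAD) = 46 ∩ BA · DC = 108]
2. B_y = -11  [2·signedArea(BAD) = 46 ∩ BA · DC = 108]
   → B = (-10, -11)

B = (-10, -11)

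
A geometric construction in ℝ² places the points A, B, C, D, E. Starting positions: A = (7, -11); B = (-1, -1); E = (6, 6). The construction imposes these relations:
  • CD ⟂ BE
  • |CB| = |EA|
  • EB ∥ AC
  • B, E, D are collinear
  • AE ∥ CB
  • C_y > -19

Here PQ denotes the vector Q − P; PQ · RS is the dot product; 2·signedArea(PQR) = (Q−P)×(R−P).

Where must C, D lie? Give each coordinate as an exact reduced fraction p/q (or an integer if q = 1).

C = (0, -18)
D = (-9, -9)

1. C_x = 0  [AE ∥ CB ∩ EB ∥ AC]
2. C_y = -18  [AE ∥ CB ∩ EB ∥ AC]
   → C = (0, -18)
3. D_x = -9  [B, E, D are collinear ∩ CD ⟂ BE]
4. D_y = -9  [B, E, D are collinear ∩ CD ⟂ BE]
   → D = (-9, -9)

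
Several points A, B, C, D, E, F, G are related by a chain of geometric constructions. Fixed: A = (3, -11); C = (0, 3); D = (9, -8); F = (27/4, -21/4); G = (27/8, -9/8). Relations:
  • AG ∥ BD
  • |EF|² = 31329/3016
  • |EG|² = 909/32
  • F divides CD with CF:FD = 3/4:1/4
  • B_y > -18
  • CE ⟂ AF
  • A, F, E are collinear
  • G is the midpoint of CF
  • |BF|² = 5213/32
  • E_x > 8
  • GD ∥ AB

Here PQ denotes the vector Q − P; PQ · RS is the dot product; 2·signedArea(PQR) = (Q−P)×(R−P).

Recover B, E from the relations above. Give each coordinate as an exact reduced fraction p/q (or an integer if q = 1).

1. B_x = 69/8  [AG ∥ BD ∩ GD ∥ AB]
2. B_y = -143/8  [AG ∥ BD ∩ GD ∥ AB]
   → B = (69/8, -143/8)
3. E_x = 6417/754  [A, F, E are collinear ∩ CE ⟂ AF]
4. E_y = -1923/754  [A, F, E are collinear ∩ CE ⟂ AF]
   → E = (6417/754, -1923/754)

B = (69/8, -143/8)
E = (6417/754, -1923/754)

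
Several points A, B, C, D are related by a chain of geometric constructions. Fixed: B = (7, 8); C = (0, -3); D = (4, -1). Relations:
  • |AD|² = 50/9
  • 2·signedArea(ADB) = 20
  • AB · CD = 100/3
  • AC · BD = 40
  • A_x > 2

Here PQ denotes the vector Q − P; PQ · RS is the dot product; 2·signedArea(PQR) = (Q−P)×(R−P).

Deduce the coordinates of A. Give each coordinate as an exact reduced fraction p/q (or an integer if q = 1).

1. A_x = 7/3  [AB · CD = 100/3 ∩ AC · BD = 40]
2. A_y = 2/3  [AB · CD = 100/3 ∩ AC · BD = 40]
   → A = (7/3, 2/3)

A = (7/3, 2/3)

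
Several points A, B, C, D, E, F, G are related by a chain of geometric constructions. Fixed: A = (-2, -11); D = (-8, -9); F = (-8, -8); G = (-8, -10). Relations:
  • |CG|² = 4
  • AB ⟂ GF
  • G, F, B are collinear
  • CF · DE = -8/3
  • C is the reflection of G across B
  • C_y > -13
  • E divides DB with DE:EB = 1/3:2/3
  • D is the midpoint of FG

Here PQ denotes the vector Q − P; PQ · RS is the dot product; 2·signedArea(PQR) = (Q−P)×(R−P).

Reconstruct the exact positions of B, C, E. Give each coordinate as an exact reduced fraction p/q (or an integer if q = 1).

B = (-8, -11)
C = (-8, -12)
E = (-8, -29/3)

1. B_x = -8  [G, F, B are collinear ∩ AB ⟂ GF]
2. B_y = -11  [G, F, B are collinear ∩ AB ⟂ GF]
   → B = (-8, -11)
3. C_x = -8  [C is the reflection of G across B]
4. C_y = -12  [C is the reflection of G across B]
   → C = (-8, -12)
5. E_x = -8  [E divides DB with DE:EB = 1/3:2/3]
6. E_y = -29/3  [E divides DB with DE:EB = 1/3:2/3]
   → E = (-8, -29/3)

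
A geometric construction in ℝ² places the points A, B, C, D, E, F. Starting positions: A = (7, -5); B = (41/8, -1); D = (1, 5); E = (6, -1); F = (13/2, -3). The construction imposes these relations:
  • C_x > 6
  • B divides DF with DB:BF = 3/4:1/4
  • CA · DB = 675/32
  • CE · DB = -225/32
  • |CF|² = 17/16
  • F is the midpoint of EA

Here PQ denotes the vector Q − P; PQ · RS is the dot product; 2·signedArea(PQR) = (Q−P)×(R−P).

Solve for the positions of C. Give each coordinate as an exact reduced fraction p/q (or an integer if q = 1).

C = (25/4, -2)

1. C_x = 25/4  [line -33/8·x + 6·y + 1209/32 = 0 ∩ |CF|² = 17/16]
2. C_y = -2  [line -33/8·x + 6·y + 1209/32 = 0 ∩ |CF|² = 17/16]
   → C = (25/4, -2)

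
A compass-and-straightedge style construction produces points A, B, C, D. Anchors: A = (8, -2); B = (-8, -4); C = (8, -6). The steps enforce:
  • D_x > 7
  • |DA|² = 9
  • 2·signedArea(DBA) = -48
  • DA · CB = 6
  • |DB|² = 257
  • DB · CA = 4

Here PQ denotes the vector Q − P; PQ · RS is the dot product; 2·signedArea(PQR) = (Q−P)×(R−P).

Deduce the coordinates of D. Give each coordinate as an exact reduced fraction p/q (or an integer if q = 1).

D = (8, -5)

1. D_x = 8  [2·signedArea(DBA) = -48 ∩ DB · CA = 4]
2. D_y = -5  [2·signedArea(DBA) = -48 ∩ DB · CA = 4]
   → D = (8, -5)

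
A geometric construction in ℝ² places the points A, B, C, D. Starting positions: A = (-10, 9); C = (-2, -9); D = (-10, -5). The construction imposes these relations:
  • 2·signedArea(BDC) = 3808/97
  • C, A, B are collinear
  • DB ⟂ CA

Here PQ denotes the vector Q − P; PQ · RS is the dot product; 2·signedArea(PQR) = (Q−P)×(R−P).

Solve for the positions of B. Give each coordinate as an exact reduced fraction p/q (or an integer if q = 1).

B = (-466/97, -261/97)

1. B_x = -466/97  [C, A, B are collinear ∩ DB ⟂ CA]
2. B_y = -261/97  [C, A, B are collinear ∩ DB ⟂ CA]
   → B = (-466/97, -261/97)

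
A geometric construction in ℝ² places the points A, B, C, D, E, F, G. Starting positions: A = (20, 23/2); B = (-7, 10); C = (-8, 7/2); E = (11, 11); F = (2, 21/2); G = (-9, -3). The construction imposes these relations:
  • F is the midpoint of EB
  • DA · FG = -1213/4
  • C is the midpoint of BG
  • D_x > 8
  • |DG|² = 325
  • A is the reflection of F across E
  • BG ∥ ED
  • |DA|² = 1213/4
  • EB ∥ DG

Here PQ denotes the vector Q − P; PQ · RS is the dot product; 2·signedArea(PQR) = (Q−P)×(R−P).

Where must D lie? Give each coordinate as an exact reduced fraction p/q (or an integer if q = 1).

1. D_x = 9  [EB ∥ DG ∩ BG ∥ ED]
2. D_y = -2  [EB ∥ DG ∩ BG ∥ ED]
   → D = (9, -2)

D = (9, -2)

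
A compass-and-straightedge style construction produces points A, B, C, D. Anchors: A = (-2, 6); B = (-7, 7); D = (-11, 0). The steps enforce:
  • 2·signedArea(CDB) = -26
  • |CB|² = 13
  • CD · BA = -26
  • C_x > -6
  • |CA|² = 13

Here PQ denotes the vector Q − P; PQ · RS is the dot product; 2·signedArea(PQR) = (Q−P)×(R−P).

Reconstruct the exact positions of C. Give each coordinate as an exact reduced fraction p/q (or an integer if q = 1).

C = (-5, 4)

1. C_x = -5  [2·signedArea(CDB) = -26 ∩ CD · BA = -26]
2. C_y = 4  [2·signedArea(CDB) = -26 ∩ CD · BA = -26]
   → C = (-5, 4)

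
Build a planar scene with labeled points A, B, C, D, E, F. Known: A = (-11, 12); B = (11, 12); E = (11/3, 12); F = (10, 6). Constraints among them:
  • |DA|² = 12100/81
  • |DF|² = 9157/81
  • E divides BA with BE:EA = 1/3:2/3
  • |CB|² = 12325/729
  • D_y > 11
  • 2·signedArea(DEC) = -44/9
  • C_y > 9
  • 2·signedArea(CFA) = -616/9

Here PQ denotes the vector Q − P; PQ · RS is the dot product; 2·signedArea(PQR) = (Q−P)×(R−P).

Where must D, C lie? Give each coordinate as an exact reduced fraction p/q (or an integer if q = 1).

C = (200/27, 10)
D = (11/9, 12)

1. C_x = 200/27  [line -6·x + -21·y + 2290/9 = 0 ∩ |CB|² = 12325/729]
2. C_y = 10  [line -6·x + -21·y + 2290/9 = 0 ∩ |CB|² = 12325/729]
   → C = (200/27, 10)
3. D_x = 11/9  [line 2·x + 101/27·y + -142/3 = 0 ∩ |DF|² = 9157/81]
4. D_y = 12  [line 2·x + 101/27·y + -142/3 = 0 ∩ |DF|² = 9157/81]
   → D = (11/9, 12)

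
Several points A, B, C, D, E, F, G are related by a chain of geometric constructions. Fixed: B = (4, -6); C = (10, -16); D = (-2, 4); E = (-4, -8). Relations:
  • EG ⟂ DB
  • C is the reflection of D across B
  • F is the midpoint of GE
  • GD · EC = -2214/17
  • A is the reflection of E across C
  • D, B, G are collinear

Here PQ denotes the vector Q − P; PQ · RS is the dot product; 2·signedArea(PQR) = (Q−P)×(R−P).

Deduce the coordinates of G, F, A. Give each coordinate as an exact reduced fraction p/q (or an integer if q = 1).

1. G_x = 47/17  [D, B, G are collinear ∩ EG ⟂ DB]
2. G_y = -67/17  [D, B, G are collinear ∩ EG ⟂ DB]
   → G = (47/17, -67/17)
3. F_x = -21/34  [F is the midpoint of GE]
4. F_y = -203/34  [F is the midpoint of GE]
   → F = (-21/34, -203/34)
5. A_x = 24  [A is the reflection of E across C]
6. A_y = -24  [A is the reflection of E across C]
   → A = (24, -24)

A = (24, -24)
F = (-21/34, -203/34)
G = (47/17, -67/17)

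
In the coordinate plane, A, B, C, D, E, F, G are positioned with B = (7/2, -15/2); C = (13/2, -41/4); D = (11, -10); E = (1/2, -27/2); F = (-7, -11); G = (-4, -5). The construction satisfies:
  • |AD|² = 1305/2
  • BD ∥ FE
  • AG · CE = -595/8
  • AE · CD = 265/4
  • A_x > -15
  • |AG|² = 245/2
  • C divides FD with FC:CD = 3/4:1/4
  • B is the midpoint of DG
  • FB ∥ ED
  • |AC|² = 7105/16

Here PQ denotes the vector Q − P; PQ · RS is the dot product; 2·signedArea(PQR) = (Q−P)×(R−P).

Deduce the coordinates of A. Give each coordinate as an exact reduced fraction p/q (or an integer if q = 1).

1. A_x = -29/2  [AE · CD = 265/4 ∩ AG · CE = -595/8]
2. A_y = -17/2  [AE · CD = 265/4 ∩ AG · CE = -595/8]
   → A = (-29/2, -17/2)

A = (-29/2, -17/2)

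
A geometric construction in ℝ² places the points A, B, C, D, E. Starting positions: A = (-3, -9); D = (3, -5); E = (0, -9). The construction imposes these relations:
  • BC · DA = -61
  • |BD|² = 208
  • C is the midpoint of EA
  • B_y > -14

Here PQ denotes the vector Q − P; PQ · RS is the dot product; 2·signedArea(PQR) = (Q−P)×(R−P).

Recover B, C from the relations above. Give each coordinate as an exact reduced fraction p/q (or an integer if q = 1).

B = (-9, -13)
C = (-3/2, -9)

1. C_x = -3/2  [C is the midpoint of EA]
2. C_y = -9  [C is the midpoint of EA]
   → C = (-3/2, -9)
3. B_x = -9  [line 6·x + 4·y + 106 = 0 ∩ |BD|² = 208]
4. B_y = -13  [line 6·x + 4·y + 106 = 0 ∩ |BD|² = 208]
   → B = (-9, -13)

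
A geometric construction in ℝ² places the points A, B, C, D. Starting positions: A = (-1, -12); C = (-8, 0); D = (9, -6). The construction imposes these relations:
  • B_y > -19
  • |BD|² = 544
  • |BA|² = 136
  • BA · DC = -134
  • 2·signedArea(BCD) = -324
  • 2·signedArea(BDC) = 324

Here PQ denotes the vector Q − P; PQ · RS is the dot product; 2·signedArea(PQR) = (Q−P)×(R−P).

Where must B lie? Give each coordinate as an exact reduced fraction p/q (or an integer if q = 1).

1. B_x = -11  [2·signedArea(BDC) = 324 ∩ BA · DC = -134]
2. B_y = -18  [2·signedArea(BDC) = 324 ∩ BA · DC = -134]
   → B = (-11, -18)

B = (-11, -18)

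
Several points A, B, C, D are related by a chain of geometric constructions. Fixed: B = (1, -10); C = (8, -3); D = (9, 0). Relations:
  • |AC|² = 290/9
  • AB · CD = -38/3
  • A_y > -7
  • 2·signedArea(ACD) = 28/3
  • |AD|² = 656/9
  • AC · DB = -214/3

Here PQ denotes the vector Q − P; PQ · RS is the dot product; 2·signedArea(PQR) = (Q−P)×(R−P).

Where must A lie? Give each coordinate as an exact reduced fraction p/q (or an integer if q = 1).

1. A_x = 11/3  [AC · DB = -214/3 ∩ 2·signedArea(ACD) = 28/3]
2. A_y = -20/3  [AC · DB = -214/3 ∩ 2·signedArea(ACD) = 28/3]
   → A = (11/3, -20/3)

A = (11/3, -20/3)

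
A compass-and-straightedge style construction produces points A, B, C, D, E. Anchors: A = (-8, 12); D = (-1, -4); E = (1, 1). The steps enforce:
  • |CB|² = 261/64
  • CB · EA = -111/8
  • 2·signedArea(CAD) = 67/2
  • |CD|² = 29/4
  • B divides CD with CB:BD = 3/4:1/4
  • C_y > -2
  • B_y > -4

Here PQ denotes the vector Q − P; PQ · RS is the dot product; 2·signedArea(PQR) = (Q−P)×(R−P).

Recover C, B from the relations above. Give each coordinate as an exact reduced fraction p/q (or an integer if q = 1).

B = (-3/4, -27/8)
C = (0, -3/2)

1. C_x = 0  [line 16·x + 7·y + 21/2 = 0 ∩ |CD|² = 29/4]
2. C_y = -3/2  [line 16·x + 7·y + 21/2 = 0 ∩ |CD|² = 29/4]
   → C = (0, -3/2)
3. B_x = -3/4  [B divides CD with CB:BD = 3/4:1/4]
4. B_y = -27/8  [B divides CD with CB:BD = 3/4:1/4]
   → B = (-3/4, -27/8)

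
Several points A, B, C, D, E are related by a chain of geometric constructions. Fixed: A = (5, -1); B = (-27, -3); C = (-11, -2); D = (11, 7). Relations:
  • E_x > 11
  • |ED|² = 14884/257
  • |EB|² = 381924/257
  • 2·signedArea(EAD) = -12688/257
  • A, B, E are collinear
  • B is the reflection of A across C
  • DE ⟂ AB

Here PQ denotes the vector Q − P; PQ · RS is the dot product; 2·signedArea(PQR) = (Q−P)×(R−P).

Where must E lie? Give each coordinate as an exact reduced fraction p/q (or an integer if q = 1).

1. E_x = 2949/257  [A, B, E are collinear ∩ DE ⟂ AB]
2. E_y = -153/257  [A, B, E are collinear ∩ DE ⟂ AB]
   → E = (2949/257, -153/257)

E = (2949/257, -153/257)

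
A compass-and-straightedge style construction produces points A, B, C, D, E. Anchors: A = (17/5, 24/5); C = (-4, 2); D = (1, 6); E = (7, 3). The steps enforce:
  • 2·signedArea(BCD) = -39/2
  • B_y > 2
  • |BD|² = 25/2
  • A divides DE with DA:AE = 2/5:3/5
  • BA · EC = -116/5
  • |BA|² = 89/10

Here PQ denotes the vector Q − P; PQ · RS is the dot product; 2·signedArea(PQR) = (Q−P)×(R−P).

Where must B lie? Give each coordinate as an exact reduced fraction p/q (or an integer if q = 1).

1. B_x = 3/2  [2·signedArea(BCD) = -39/2 ∩ BA · EC = -116/5]
2. B_y = 5/2  [2·signedArea(BCD) = -39/2 ∩ BA · EC = -116/5]
   → B = (3/2, 5/2)

B = (3/2, 5/2)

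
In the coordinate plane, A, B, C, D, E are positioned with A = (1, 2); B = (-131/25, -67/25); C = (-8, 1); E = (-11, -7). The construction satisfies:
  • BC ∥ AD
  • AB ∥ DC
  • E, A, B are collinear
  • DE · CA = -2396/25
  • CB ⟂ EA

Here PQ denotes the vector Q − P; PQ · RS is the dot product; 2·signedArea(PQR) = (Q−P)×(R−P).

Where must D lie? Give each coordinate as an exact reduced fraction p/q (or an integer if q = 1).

1. D_x = -44/25  [AB ∥ DC ∩ BC ∥ AD]
2. D_y = 142/25  [AB ∥ DC ∩ BC ∥ AD]
   → D = (-44/25, 142/25)

D = (-44/25, 142/25)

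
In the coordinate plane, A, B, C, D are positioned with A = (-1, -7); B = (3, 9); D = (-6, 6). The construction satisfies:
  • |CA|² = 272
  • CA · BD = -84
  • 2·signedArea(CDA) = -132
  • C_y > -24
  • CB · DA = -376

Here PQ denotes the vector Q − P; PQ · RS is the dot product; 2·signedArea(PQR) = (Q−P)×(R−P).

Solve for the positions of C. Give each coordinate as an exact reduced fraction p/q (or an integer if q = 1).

1. C_x = -5  [CB · DA = -376 ∩ CA · BD = -84]
2. C_y = -23  [CB · DA = -376 ∩ CA · BD = -84]
   → C = (-5, -23)

C = (-5, -23)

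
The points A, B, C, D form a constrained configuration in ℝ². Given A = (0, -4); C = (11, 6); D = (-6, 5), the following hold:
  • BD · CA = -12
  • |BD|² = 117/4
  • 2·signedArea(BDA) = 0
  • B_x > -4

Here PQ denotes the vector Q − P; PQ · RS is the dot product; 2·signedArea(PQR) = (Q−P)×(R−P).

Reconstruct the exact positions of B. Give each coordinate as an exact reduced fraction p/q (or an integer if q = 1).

B = (-3, 1/2)

1. B_x = -3  [2·signedArea(BDA) = 0 ∩ BD · CA = -12]
2. B_y = 1/2  [2·signedArea(BDA) = 0 ∩ BD · CA = -12]
   → B = (-3, 1/2)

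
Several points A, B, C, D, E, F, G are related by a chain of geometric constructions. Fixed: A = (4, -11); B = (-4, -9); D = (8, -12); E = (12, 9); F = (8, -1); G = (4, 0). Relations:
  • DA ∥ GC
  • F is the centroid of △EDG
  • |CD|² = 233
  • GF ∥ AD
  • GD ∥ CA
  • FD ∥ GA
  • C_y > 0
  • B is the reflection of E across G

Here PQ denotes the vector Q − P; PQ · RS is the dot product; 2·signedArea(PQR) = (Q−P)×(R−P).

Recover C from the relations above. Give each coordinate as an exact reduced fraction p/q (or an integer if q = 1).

C = (0, 1)

1. C_x = 0  [GD ∥ CA ∩ DA ∥ GC]
2. C_y = 1  [GD ∥ CA ∩ DA ∥ GC]
   → C = (0, 1)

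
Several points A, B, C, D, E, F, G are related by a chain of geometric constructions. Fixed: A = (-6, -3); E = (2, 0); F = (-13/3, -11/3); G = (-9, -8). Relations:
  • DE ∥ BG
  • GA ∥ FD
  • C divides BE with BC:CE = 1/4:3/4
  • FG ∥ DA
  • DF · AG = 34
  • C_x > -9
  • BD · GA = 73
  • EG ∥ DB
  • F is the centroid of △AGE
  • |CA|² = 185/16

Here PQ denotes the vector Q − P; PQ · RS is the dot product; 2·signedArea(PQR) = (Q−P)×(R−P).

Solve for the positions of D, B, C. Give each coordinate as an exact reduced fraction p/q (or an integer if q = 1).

1. D_x = -4/3  [FG ∥ DA ∩ GA ∥ FD]
2. D_y = 4/3  [FG ∥ DA ∩ GA ∥ FD]
   → D = (-4/3, 4/3)
3. B_x = -37/3  [DE ∥ BG ∩ EG ∥ DB]
4. B_y = -20/3  [DE ∥ BG ∩ EG ∥ DB]
   → B = (-37/3, -20/3)
5. C_x = -35/4  [C divides BE with BC:CE = 1/4:3/4]
6. C_y = -5  [C divides BE with BC:CE = 1/4:3/4]
   → C = (-35/4, -5)

B = (-37/3, -20/3)
C = (-35/4, -5)
D = (-4/3, 4/3)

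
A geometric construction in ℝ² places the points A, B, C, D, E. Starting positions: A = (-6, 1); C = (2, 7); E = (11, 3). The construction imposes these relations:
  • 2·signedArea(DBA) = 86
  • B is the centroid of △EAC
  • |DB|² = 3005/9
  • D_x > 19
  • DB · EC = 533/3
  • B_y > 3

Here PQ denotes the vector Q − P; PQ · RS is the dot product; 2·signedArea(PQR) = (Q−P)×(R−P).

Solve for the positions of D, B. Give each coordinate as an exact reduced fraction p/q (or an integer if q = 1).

1. B_x = 7/3  [B is the centroid of △EAC]
2. B_y = 11/3  [B is the centroid of △EAC]
   → B = (7/3, 11/3)
3. D_x = 20  [DB · EC = 533/3 ∩ 2·signedArea(DBA) = 86]
4. D_y = -1  [DB · EC = 533/3 ∩ 2·signedArea(DBA) = 86]
   → D = (20, -1)

B = (7/3, 11/3)
D = (20, -1)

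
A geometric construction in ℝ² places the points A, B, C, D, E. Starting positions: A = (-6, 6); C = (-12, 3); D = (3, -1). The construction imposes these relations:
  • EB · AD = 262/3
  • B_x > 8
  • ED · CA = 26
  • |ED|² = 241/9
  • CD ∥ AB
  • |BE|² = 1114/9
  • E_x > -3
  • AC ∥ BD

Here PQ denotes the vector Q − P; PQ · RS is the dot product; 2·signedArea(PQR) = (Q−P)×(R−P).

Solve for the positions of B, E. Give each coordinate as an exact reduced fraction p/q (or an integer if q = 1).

B = (9, 2)
E = (-2, 1/3)

1. B_x = 9  [AC ∥ BD ∩ CD ∥ AB]
2. B_y = 2  [AC ∥ BD ∩ CD ∥ AB]
   → B = (9, 2)
3. E_x = -2  [ED · CA = 26 ∩ EB · AD = 262/3]
4. E_y = 1/3  [ED · CA = 26 ∩ EB · AD = 262/3]
   → E = (-2, 1/3)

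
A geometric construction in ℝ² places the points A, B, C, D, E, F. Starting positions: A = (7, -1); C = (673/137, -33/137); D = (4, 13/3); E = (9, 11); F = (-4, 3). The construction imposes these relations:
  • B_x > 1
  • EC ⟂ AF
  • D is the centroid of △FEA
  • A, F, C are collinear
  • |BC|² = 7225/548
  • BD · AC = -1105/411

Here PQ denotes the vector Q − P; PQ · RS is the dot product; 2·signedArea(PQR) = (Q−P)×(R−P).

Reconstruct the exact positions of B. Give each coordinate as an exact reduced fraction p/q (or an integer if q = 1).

B = (3/2, 1)

1. B_x = 3/2  [line 286/137·x + -104/137·y + -325/137 = 0 ∩ |BC|² = 7225/548]
2. B_y = 1  [line 286/137·x + -104/137·y + -325/137 = 0 ∩ |BC|² = 7225/548]
   → B = (3/2, 1)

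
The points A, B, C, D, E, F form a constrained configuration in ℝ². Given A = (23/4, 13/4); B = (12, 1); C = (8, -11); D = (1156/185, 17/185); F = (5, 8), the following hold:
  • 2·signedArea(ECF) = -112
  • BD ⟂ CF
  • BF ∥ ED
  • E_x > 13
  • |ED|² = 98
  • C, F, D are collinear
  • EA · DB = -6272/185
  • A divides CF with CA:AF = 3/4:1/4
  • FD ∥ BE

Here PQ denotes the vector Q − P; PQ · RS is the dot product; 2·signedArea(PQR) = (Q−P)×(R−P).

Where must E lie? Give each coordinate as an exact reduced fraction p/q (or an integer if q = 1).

E = (2451/185, -1278/185)

1. E_x = 2451/185  [BF ∥ ED ∩ FD ∥ BE]
2. E_y = -1278/185  [BF ∥ ED ∩ FD ∥ BE]
   → E = (2451/185, -1278/185)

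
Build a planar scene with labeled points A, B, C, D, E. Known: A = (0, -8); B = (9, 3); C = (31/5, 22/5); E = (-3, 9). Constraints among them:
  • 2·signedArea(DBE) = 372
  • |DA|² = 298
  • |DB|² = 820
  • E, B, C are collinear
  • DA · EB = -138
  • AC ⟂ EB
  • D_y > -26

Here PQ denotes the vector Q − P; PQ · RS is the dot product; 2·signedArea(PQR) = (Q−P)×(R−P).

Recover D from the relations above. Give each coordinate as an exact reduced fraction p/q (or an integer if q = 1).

1. D_x = 3  [2·signedArea(DBE) = 372 ∩ DA · EB = -138]
2. D_y = -25  [2·signedArea(DBE) = 372 ∩ DA · EB = -138]
   → D = (3, -25)

D = (3, -25)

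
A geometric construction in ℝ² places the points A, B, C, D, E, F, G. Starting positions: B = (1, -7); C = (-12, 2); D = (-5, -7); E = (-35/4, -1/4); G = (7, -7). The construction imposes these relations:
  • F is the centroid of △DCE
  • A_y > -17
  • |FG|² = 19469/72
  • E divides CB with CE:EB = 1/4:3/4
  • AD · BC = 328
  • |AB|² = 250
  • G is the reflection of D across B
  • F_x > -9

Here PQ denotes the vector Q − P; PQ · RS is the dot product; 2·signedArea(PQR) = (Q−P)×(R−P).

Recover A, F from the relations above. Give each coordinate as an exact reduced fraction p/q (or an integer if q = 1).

1. A_x = 14  [line 13·x + -9·y + -326 = 0 ∩ |AB|² = 250]
2. A_y = -16  [line 13·x + -9·y + -326 = 0 ∩ |AB|² = 250]
   → A = (14, -16)
3. F_x = -103/12  [F is the centroid of △DCE]
4. F_y = -7/4  [F is the centroid of △DCE]
   → F = (-103/12, -7/4)

A = (14, -16)
F = (-103/12, -7/4)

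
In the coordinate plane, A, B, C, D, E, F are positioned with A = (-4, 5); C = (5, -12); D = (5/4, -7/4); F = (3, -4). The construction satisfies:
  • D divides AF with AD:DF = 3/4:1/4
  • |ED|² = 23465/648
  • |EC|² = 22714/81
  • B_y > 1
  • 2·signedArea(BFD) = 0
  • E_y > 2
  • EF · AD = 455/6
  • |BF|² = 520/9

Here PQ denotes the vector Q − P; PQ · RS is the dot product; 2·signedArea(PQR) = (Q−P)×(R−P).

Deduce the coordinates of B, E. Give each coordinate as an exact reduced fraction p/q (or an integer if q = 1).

B = (-5/3, 2)
E = (-22/9, 3)

1. B_x = -5/3  [line -9/4·x + -7/4·y + -1/4 = 0 ∩ |BF|² = 520/9]
2. B_y = 2  [line -9/4·x + -7/4·y + -1/4 = 0 ∩ |BF|² = 520/9]
   → B = (-5/3, 2)
3. E_x = -22/9  [line -21/4·x + 27/4·y + -397/12 = 0 ∩ |EC|² = 22714/81]
4. E_y = 3  [line -21/4·x + 27/4·y + -397/12 = 0 ∩ |EC|² = 22714/81]
   → E = (-22/9, 3)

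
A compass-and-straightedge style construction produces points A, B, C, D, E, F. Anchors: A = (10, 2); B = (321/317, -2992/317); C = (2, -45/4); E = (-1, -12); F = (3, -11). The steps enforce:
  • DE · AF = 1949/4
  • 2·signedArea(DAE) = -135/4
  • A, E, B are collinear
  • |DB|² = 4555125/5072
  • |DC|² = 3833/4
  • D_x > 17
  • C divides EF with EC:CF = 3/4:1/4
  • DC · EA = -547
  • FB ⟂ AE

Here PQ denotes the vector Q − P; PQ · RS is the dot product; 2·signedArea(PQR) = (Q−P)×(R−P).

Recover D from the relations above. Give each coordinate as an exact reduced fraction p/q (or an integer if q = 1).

D = (18, 61/4)

1. D_x = 18  [2·signedArea(DAE) = -135/4 ∩ DE · AF = 1949/4]
2. D_y = 61/4  [2·signedArea(DAE) = -135/4 ∩ DE · AF = 1949/4]
   → D = (18, 61/4)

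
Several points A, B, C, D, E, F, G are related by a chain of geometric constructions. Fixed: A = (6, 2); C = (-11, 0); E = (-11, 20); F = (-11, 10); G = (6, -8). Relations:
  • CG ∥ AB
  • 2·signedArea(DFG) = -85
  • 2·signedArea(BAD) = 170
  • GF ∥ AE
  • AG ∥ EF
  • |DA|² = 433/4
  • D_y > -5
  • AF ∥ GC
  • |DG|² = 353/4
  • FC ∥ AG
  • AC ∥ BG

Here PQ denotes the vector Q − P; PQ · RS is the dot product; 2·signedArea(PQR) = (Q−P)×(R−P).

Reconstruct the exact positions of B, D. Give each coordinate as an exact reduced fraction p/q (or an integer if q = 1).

1. B_x = 23  [AC ∥ BG ∩ CG ∥ AB]
2. B_y = -6  [AC ∥ BG ∩ CG ∥ AB]
   → B = (23, -6)
3. D_x = -5/2  [2·signedArea(DFG) = -85 ∩ 2·signedArea(BAD) = 170]
4. D_y = -4  [2·signedArea(DFG) = -85 ∩ 2·signedArea(BAD) = 170]
   → D = (-5/2, -4)

B = (23, -6)
D = (-5/2, -4)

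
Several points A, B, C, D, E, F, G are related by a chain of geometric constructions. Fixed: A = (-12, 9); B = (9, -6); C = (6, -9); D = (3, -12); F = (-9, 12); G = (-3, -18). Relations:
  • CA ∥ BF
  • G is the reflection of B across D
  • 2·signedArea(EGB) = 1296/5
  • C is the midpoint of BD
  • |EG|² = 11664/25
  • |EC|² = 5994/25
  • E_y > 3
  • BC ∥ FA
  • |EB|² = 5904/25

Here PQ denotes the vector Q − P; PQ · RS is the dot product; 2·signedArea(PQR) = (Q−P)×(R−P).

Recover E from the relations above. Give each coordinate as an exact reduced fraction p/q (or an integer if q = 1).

E = (-3, 18/5)

1. E_x = -3  [line -12·x + 12·y + -396/5 = 0 ∩ |EC|² = 5994/25]
2. E_y = 18/5  [line -12·x + 12·y + -396/5 = 0 ∩ |EC|² = 5994/25]
   → E = (-3, 18/5)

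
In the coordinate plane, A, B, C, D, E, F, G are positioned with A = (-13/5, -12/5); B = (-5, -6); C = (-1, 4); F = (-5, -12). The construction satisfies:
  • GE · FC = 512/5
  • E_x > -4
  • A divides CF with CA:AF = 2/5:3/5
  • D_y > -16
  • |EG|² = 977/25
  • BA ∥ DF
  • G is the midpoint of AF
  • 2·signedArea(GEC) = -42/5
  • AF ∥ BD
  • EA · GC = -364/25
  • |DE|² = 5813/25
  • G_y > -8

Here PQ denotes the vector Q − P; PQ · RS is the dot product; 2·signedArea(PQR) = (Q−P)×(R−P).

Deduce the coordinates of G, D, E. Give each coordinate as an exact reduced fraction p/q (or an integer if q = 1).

D = (-37/5, -78/5)
E = (-3, -1)
G = (-19/5, -36/5)

1. G_x = -19/5  [G is the midpoint of AF]
2. G_y = -36/5  [G is the midpoint of AF]
   → G = (-19/5, -36/5)
3. D_x = -37/5  [BA ∥ DF ∩ AF ∥ BD]
4. D_y = -78/5  [BA ∥ DF ∩ AF ∥ BD]
   → D = (-37/5, -78/5)
5. E_x = -3  [EA · GC = -364/25 ∩ 2·signedArea(GEC) = -42/5]
6. E_y = -1  [EA · GC = -364/25 ∩ 2·signedArea(GEC) = -42/5]
   → E = (-3, -1)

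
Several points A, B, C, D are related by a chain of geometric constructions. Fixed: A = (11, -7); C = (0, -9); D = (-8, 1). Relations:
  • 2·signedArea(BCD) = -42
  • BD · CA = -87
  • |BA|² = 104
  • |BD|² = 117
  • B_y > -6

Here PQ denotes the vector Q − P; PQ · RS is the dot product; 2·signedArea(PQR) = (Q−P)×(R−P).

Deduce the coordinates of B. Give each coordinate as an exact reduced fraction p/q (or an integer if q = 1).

B = (1, -5)

1. B_x = 1  [BD · CA = -87 ∩ 2·signedArea(BCD) = -42]
2. B_y = -5  [BD · CA = -87 ∩ 2·signedArea(BCD) = -42]
   → B = (1, -5)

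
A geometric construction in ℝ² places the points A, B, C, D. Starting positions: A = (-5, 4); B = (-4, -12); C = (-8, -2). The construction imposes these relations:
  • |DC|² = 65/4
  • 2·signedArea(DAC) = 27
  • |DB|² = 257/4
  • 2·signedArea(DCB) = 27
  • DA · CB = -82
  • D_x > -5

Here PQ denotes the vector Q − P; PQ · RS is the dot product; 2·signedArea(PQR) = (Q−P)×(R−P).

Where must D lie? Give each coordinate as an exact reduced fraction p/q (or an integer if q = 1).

1. D_x = -9/2  [2·signedArea(DAC) = 27 ∩ 2·signedArea(DCB) = 27]
2. D_y = -4  [2·signedArea(DAC) = 27 ∩ 2·signedArea(DCB) = 27]
   → D = (-9/2, -4)

D = (-9/2, -4)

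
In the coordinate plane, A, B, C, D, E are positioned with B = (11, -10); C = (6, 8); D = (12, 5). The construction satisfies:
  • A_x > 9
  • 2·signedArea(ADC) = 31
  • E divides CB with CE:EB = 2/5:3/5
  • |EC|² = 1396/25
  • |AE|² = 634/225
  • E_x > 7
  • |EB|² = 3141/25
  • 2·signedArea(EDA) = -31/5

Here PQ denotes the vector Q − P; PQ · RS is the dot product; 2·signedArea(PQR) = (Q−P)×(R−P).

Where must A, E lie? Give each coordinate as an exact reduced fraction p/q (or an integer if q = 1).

A = (29/3, 1)
E = (8, 4/5)

1. E_x = 8  [E divides CB with CE:EB = 2/5:3/5]
2. E_y = 4/5  [E divides CB with CE:EB = 2/5:3/5]
   → E = (8, 4/5)
3. A_x = 29/3  [2·signedArea(ADC) = 31 ∩ 2·signedArea(EDA) = -31/5]
4. A_y = 1  [2·signedArea(ADC) = 31 ∩ 2·signedArea(EDA) = -31/5]
   → A = (29/3, 1)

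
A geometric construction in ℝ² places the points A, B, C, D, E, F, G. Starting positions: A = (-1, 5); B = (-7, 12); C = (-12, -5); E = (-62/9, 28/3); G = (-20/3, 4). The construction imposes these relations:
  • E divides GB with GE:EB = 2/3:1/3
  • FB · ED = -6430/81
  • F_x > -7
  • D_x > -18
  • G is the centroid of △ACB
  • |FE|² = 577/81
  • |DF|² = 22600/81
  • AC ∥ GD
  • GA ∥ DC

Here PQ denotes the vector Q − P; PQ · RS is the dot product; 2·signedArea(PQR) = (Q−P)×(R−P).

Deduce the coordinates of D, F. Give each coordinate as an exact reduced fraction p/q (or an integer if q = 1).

1. D_x = -53/3  [GA ∥ DC ∩ AC ∥ GD]
2. D_y = -6  [GA ∥ DC ∩ AC ∥ GD]
   → D = (-53/3, -6)
3. F_x = -61/9  [line 97/9·x + 46/3·y + -2363/81 = 0 ∩ |FE|² = 577/81]
4. F_y = 20/3  [line 97/9·x + 46/3·y + -2363/81 = 0 ∩ |FE|² = 577/81]
   → F = (-61/9, 20/3)

D = (-53/3, -6)
F = (-61/9, 20/3)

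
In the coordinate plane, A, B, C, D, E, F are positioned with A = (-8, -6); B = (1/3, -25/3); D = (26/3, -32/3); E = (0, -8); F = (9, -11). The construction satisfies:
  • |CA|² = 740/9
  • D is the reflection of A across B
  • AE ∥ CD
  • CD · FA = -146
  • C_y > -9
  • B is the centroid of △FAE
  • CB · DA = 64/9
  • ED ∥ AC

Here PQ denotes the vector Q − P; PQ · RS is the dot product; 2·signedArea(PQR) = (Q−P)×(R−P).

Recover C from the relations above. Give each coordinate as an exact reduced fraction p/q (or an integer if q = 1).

1. C_x = 2/3  [AE ∥ CD ∩ ED ∥ AC]
2. C_y = -26/3  [AE ∥ CD ∩ ED ∥ AC]
   → C = (2/3, -26/3)

C = (2/3, -26/3)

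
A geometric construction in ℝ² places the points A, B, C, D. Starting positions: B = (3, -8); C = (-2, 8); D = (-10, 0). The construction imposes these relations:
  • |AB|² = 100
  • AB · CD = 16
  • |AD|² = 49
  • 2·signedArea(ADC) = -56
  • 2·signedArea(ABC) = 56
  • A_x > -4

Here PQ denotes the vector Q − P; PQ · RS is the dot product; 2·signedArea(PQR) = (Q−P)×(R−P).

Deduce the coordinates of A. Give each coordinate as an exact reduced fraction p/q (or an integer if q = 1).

A = (-3, 0)

1. A_x = -3  [2·signedArea(ABC) = 56 ∩ 2·signedArea(ADC) = -56]
2. A_y = 0  [2·signedArea(ABC) = 56 ∩ 2·signedArea(ADC) = -56]
   → A = (-3, 0)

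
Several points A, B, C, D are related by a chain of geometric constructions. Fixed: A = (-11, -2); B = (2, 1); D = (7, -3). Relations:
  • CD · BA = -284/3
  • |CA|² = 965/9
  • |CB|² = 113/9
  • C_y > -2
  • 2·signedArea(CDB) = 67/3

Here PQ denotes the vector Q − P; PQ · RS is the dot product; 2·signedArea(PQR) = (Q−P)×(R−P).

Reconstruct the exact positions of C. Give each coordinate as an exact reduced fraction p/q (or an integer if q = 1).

C = (-2/3, -4/3)

1. C_x = -2/3  [2·signedArea(CDB) = 67/3 ∩ CD · BA = -284/3]
2. C_y = -4/3  [2·signedArea(CDB) = 67/3 ∩ CD · BA = -284/3]
   → C = (-2/3, -4/3)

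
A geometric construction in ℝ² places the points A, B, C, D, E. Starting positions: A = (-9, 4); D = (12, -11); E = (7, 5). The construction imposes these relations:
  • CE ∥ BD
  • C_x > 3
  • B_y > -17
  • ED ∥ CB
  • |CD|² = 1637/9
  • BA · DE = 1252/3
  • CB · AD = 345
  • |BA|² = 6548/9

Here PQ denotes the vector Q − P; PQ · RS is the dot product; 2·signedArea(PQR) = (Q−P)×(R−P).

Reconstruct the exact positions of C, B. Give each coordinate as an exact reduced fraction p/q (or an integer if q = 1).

B = (25/3, -50/3)
C = (10/3, -2/3)

1. B_x = 25/3  [line 5·x + -16·y + -925/3 = 0 ∩ |BA|² = 6548/9]
2. B_y = -50/3  [line 5·x + -16·y + -925/3 = 0 ∩ |BA|² = 6548/9]
   → B = (25/3, -50/3)
3. C_x = 10/3  [CB · AD = 345 ∩ CE ∥ BD]
4. C_y = -2/3  [CB · AD = 345 ∩ CE ∥ BD]
   → C = (10/3, -2/3)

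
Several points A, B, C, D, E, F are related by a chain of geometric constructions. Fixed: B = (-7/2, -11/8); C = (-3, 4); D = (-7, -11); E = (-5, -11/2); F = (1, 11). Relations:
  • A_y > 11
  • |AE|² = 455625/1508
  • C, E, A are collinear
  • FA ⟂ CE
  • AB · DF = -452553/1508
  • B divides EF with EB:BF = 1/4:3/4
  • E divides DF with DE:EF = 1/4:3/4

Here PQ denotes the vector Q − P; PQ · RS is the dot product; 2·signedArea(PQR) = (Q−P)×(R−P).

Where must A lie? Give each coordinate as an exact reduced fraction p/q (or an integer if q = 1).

A = (-535/377, 4339/377)

1. A_x = -535/377  [C, E, A are collinear ∩ FA ⟂ CE]
2. A_y = 4339/377  [C, E, A are collinear ∩ FA ⟂ CE]
   → A = (-535/377, 4339/377)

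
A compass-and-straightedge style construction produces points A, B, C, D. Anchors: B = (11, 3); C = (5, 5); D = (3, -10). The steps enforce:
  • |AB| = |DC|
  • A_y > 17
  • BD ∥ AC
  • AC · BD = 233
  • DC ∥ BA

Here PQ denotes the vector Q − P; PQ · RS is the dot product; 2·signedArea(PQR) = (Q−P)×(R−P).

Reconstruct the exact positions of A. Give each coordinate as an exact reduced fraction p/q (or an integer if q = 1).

1. A_x = 13  [BD ∥ AC ∩ DC ∥ BA]
2. A_y = 18  [BD ∥ AC ∩ DC ∥ BA]
   → A = (13, 18)

A = (13, 18)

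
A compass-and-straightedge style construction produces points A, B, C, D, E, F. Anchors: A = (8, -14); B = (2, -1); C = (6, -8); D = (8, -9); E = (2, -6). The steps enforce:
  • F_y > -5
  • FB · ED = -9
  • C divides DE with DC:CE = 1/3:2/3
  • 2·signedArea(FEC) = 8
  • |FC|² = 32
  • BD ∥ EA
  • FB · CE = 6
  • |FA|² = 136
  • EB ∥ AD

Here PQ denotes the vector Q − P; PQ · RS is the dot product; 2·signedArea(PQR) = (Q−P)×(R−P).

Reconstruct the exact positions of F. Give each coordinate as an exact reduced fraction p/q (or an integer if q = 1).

F = (2, -4)

1. F_x = 2  [FB · ED = -9 ∩ 2·signedArea(FEC) = 8]
2. F_y = -4  [FB · ED = -9 ∩ 2·signedArea(FEC) = 8]
   → F = (2, -4)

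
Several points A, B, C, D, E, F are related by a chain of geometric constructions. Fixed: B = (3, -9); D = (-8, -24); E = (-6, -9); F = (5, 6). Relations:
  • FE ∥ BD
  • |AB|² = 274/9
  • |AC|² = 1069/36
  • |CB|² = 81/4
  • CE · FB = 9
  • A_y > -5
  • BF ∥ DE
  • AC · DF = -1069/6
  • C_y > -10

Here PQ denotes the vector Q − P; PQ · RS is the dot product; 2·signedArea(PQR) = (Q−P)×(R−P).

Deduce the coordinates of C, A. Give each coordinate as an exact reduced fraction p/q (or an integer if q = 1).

A = (2/3, -4)
C = (-3/2, -9)

1. C_x = -3/2  [line 2·x + 15·y + 138 = 0 ∩ |CB|² = 81/4]
2. C_y = -9  [line 2·x + 15·y + 138 = 0 ∩ |CB|² = 81/4]
   → C = (-3/2, -9)
3. A_x = 2/3  [line -13·x + -30·y + -334/3 = 0 ∩ |AC|² = 1069/36]
4. A_y = -4  [line -13·x + -30·y + -334/3 = 0 ∩ |AC|² = 1069/36]
   → A = (2/3, -4)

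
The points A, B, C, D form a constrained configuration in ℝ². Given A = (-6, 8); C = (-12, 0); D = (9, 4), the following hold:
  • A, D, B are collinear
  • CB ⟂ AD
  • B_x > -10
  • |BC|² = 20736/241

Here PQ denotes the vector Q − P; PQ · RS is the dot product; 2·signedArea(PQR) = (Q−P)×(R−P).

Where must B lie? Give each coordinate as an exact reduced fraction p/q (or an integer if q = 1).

B = (-2316/241, 2160/241)

1. B_x = -2316/241  [A, D, B are collinear ∩ CB ⟂ AD]
2. B_y = 2160/241  [A, D, B are collinear ∩ CB ⟂ AD]
   → B = (-2316/241, 2160/241)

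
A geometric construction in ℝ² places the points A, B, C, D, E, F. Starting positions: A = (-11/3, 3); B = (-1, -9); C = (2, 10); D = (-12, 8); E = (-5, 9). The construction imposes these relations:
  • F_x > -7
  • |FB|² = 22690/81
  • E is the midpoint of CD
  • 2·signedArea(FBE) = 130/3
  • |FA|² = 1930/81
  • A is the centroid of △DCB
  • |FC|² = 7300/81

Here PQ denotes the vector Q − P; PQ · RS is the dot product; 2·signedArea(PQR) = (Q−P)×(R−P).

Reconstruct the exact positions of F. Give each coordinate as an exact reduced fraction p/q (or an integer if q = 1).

1. F_x = -62/9  [line -18·x + -4·y + -292/3 = 0 ∩ |FC|² = 7300/81]
2. F_y = 20/3  [line -18·x + -4·y + -292/3 = 0 ∩ |FC|² = 7300/81]
   → F = (-62/9, 20/3)

F = (-62/9, 20/3)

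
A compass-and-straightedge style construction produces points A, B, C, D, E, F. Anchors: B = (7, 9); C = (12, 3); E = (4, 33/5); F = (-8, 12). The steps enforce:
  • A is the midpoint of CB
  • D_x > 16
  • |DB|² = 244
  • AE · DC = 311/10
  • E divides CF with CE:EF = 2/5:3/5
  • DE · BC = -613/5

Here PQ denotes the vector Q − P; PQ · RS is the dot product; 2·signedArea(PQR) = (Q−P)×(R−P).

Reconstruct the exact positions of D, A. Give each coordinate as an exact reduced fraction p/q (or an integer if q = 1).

1. D_x = 17  [line -5·x + 6·y + 103 = 0 ∩ |DB|² = 244]
2. D_y = -3  [line -5·x + 6·y + 103 = 0 ∩ |DB|² = 244]
   → D = (17, -3)
3. A_x = 19/2  [A is the midpoint of CB]
4. A_y = 6  [A is the midpoint of CB]
   → A = (19/2, 6)

A = (19/2, 6)
D = (17, -3)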